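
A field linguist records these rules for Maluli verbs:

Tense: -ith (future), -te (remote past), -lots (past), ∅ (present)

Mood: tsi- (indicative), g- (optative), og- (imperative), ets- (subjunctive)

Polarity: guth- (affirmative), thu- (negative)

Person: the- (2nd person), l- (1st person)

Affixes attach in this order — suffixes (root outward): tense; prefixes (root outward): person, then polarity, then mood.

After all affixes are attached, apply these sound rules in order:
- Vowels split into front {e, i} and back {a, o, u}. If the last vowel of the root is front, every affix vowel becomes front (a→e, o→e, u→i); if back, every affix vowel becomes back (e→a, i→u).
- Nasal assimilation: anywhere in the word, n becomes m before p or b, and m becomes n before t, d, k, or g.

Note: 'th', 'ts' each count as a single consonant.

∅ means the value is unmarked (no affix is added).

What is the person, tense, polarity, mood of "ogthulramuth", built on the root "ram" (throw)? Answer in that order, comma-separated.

1st person, future, negative, imperative

Segment: og-thu-l-ram-ith.
person: l- → 1st person.
tense: -ith → future.
polarity: thu- → negative.
mood: og- → imperative.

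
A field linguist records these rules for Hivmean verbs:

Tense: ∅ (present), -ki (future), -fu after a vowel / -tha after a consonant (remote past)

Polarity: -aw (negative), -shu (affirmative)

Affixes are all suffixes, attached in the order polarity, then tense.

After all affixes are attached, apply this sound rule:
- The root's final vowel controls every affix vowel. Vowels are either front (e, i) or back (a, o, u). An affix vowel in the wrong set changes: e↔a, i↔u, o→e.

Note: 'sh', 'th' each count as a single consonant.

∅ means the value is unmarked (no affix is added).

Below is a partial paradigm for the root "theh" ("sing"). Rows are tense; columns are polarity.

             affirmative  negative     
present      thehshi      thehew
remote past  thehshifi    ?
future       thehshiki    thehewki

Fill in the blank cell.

Attach polarity negative -aw → thehaw.
Attach tense remote past -tha (after consonant 'w') → thehawtha.
Apply vowel harmony: thehawtha → thehewthe.

thehewthe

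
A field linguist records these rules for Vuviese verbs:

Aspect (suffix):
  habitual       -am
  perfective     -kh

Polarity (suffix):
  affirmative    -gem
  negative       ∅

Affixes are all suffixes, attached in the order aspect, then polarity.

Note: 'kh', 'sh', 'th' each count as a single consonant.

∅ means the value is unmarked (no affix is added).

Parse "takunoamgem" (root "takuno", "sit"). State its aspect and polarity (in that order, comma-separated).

Segment: takuno-am-gem.
aspect: -am → habitual.
polarity: -gem → affirmative.

habitual, affirmative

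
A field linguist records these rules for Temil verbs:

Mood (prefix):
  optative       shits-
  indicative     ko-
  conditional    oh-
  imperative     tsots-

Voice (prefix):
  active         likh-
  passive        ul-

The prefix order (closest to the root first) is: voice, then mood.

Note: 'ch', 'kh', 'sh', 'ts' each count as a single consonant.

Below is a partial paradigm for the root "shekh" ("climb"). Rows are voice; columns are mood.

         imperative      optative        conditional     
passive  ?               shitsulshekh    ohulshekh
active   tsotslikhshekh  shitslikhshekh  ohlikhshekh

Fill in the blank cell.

tsotsulshekh

Attach voice passive ul- → ulshekh.
Attach mood imperative tsots- → tsotsulshekh.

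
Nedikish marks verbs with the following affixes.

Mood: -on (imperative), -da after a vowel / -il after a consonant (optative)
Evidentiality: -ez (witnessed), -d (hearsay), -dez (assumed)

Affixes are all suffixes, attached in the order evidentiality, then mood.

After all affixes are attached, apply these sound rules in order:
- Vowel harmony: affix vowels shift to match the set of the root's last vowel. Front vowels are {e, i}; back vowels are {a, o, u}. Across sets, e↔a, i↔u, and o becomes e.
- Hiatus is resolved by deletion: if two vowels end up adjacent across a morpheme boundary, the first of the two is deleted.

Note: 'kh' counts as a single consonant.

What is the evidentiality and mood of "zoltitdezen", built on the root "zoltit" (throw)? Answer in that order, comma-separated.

assumed, imperative

Segment: zoltit-dez-on.
evidentiality: -dez → assumed.
mood: -on → imperative.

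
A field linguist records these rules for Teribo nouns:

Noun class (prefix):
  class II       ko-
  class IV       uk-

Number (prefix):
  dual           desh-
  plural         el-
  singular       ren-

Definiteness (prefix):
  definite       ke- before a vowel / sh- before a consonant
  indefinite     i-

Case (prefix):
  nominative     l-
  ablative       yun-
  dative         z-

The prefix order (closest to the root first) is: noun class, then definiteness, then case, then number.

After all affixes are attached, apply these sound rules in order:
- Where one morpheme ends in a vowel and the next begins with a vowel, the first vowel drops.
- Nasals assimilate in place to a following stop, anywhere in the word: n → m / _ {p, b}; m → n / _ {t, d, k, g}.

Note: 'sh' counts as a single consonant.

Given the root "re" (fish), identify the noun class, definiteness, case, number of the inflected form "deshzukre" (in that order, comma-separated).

class IV, indefinite, dative, dual

Segment: desh-z-i-uk-re.
noun class: uk- → class IV.
definiteness: i- → indefinite.
case: z- → dative.
number: desh- → dual.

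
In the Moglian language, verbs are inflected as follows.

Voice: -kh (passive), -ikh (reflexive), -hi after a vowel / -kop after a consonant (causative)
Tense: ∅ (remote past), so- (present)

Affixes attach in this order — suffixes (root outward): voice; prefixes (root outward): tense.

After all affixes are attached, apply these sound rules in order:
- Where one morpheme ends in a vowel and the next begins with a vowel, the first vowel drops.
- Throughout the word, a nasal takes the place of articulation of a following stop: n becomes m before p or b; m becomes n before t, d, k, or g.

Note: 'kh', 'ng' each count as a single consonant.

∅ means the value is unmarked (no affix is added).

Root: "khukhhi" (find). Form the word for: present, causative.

Attach tense present so- → sokhukhhi.
Attach voice causative -hi (after vowel 'i') → sokhukhhihi.
Vowel deletion: no change.
Nasal assimilation: no change.

sokhukhhihi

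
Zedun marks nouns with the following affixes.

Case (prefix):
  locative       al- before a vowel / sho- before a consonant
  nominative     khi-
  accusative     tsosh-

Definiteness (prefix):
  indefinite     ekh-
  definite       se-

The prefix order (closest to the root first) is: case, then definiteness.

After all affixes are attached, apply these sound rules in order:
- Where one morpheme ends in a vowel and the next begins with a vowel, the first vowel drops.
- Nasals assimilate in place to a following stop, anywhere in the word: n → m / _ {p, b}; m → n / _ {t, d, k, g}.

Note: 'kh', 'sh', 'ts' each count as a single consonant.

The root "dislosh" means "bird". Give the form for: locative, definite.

Attach case locative sho- (before consonant 'd') → shodislosh.
Attach definiteness definite se- → seshodislosh.
Vowel deletion: no change.
Nasal assimilation: no change.

seshodislosh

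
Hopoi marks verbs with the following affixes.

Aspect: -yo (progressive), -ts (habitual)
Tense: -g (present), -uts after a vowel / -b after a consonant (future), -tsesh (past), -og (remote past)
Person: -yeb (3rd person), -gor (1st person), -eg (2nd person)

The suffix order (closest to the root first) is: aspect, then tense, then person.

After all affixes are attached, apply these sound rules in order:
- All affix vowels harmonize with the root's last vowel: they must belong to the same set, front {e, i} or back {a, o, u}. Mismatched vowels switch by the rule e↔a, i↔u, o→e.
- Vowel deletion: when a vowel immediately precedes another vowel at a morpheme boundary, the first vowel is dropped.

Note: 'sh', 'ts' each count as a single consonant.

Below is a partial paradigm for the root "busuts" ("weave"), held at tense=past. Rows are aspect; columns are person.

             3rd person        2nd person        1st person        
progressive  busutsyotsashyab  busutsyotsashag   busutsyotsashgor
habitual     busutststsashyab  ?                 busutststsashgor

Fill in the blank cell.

busutststsashag

Attach aspect habitual -ts → busutsts.
Attach tense past -tsesh → busutststsesh.
Attach person 2nd person -eg → busutststsesheg.
Apply vowel harmony: busutststsesheg → busutststsashag.
Vowel deletion: no change.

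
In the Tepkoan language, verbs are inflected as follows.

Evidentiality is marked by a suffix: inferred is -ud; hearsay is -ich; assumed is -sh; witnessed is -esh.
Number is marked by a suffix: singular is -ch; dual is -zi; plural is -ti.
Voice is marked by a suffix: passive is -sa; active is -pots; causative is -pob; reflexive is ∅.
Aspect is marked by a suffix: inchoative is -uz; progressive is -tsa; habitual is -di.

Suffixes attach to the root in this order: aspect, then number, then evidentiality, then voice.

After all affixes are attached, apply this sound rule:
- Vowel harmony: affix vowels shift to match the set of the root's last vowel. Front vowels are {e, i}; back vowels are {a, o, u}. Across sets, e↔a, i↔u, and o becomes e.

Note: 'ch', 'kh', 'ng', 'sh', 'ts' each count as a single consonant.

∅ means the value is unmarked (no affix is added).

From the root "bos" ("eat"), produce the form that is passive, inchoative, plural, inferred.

Attach aspect inchoative -uz → bosuz.
Attach number plural -ti → bosuzti.
Attach evidentiality inferred -ud → bosuztiud.
Attach voice passive -sa → bosuztiudsa.
Apply vowel harmony: bosuztiudsa → bosuztuudsa.

bosuztuudsa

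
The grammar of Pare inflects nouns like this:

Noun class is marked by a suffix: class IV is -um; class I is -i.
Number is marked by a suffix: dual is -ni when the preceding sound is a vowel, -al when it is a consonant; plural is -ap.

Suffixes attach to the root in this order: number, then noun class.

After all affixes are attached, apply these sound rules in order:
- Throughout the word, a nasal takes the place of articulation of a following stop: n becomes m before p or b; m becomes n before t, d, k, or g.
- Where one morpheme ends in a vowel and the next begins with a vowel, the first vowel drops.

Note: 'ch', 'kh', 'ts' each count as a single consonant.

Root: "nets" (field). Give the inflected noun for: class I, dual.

Attach number dual -al (after consonant 'ts') → netsal.
Attach noun class class I -i → netsali.
Nasal assimilation: no change.
Vowel deletion: no change.

netsali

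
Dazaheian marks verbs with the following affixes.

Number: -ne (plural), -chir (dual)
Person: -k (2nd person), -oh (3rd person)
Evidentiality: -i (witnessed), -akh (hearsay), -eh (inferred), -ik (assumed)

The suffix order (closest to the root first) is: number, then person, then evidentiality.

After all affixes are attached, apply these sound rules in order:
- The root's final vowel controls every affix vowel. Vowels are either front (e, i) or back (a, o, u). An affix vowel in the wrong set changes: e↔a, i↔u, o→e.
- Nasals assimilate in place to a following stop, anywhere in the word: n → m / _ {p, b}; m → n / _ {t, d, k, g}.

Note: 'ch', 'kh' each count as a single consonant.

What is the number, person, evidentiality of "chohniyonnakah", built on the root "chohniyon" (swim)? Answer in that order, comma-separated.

plural, 2nd person, inferred

Segment: chohniyon-ne-k-eh.
number: -ne → plural.
person: -k → 2nd person.
evidentiality: -eh → inferred.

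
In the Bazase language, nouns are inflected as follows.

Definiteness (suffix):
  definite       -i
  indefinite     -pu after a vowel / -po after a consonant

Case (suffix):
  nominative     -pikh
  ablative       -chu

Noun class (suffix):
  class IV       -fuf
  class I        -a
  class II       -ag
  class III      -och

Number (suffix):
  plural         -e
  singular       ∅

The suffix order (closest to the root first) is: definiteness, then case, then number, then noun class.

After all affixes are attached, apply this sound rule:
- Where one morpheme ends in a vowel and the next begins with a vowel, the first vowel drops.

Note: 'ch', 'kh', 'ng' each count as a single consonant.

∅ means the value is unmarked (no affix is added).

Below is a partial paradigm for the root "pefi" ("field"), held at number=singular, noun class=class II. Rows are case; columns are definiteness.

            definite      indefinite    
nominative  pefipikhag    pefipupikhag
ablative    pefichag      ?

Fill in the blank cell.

Attach definiteness indefinite -pu (after vowel 'i') → pefipu.
Attach case ablative -chu → pefipuchu.
number = singular: zero marking, form stays pefipuchu.
Attach noun class class II -ag → pefipuchuag.
Apply vowel deletion: pefipuchuag → pefipuchag.

pefipuchag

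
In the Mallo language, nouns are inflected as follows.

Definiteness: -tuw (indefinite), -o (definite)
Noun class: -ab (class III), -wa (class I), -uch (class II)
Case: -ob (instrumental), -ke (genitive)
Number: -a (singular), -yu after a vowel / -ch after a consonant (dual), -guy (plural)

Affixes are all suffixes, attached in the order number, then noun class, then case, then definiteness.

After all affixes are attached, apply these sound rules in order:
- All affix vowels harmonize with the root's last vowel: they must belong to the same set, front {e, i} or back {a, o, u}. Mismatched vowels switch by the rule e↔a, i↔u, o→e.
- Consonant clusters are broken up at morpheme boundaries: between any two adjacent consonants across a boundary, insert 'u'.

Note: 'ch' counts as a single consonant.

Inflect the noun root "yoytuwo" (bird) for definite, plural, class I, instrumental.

yoytuwoguyuwaobo

Attach number plural -guy → yoytuwoguy.
Attach noun class class I -wa → yoytuwoguywa.
Attach case instrumental -ob → yoytuwoguywaob.
Attach definiteness definite -o → yoytuwoguywaobo.
Vowel harmony: no change.
Apply epenthesis: yoytuwoguywaobo → yoytuwoguyuwaobo.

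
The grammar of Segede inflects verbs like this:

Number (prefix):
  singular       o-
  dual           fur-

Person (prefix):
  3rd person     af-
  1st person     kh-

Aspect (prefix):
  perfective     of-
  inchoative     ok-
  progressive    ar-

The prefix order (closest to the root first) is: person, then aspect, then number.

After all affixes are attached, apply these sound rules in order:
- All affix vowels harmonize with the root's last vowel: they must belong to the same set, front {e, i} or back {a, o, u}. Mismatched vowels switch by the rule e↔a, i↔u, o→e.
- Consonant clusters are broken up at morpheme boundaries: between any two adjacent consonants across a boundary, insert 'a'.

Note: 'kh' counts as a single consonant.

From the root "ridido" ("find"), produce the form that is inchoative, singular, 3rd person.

ookafaridido

Attach person 3rd person af- → afridido.
Attach aspect inchoative ok- → okafridido.
Attach number singular o- → ookafridido.
Vowel harmony: no change.
Apply epenthesis: ookafridido → ookafaridido.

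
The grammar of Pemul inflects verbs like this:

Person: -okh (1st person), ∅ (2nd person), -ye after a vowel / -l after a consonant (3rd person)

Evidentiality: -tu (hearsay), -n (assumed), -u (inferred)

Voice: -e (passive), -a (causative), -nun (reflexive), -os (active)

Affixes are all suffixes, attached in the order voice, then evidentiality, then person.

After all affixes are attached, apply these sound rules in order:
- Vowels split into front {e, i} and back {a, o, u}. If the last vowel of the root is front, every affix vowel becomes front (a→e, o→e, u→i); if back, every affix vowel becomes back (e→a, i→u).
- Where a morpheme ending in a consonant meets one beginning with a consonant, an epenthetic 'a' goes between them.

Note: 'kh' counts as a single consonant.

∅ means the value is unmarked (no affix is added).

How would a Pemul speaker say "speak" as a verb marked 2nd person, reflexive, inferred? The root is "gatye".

gatyenini

Attach voice reflexive -nun → gatyenun.
Attach evidentiality inferred -u → gatyenunu.
person = 2nd person: zero marking, form stays gatyenunu.
Apply vowel harmony: gatyenunu → gatyenini.
Epenthesis: no change.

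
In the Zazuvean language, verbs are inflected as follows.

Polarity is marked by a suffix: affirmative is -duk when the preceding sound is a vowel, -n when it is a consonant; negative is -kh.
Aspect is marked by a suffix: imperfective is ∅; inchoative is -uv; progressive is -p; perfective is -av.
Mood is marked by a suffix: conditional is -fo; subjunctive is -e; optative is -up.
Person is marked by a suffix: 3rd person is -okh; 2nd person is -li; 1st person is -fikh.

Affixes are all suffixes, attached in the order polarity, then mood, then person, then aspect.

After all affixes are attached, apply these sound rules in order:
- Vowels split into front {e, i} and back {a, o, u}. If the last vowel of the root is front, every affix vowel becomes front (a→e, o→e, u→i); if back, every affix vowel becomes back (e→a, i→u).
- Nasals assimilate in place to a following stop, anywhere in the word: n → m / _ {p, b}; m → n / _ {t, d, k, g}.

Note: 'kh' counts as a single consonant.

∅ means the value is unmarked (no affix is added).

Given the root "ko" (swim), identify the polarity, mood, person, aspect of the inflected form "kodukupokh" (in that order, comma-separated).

affirmative, optative, 3rd person, imperfective

Segment: ko-duk-up-okh.
polarity: -duk/n → affirmative.
mood: -up → optative.
person: -okh → 3rd person.
aspect: ∅ → imperfective.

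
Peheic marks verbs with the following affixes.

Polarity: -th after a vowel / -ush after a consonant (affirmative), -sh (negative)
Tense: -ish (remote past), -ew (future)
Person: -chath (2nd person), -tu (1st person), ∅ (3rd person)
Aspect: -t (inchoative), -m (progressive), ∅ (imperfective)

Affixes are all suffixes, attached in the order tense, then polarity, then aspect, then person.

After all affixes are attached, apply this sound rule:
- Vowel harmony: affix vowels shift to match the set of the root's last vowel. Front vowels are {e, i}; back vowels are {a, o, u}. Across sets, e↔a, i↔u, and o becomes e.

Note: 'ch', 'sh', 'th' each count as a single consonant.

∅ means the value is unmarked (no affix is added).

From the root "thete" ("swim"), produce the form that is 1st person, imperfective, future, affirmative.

Attach tense future -ew → theteew.
Attach polarity affirmative -ush (after consonant 'w') → theteewush.
aspect = imperfective: zero marking, form stays theteewush.
Attach person 1st person -tu → theteewushtu.
Apply vowel harmony: theteewushtu → theteewishti.

theteewishti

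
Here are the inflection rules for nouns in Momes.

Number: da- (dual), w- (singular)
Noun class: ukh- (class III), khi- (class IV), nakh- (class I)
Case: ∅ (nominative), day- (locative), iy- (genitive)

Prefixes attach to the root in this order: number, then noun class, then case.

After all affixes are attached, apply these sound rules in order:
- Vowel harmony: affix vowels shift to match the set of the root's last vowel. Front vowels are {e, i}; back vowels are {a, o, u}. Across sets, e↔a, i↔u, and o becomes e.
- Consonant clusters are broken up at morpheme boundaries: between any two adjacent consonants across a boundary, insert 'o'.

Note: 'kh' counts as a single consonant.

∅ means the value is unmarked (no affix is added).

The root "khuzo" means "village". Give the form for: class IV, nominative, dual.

khudakhuzo

Attach number dual da- → dakhuzo.
Attach noun class class IV khi- → khidakhuzo.
case = nominative: zero marking, form stays khidakhuzo.
Apply vowel harmony: khidakhuzo → khudakhuzo.
Epenthesis: no change.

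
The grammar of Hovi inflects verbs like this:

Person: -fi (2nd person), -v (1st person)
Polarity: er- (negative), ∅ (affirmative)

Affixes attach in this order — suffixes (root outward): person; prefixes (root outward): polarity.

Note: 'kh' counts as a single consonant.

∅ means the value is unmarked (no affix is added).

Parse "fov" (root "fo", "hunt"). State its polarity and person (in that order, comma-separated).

affirmative, 1st person

Segment: fo-v.
polarity: ∅ → affirmative.
person: -v → 1st person.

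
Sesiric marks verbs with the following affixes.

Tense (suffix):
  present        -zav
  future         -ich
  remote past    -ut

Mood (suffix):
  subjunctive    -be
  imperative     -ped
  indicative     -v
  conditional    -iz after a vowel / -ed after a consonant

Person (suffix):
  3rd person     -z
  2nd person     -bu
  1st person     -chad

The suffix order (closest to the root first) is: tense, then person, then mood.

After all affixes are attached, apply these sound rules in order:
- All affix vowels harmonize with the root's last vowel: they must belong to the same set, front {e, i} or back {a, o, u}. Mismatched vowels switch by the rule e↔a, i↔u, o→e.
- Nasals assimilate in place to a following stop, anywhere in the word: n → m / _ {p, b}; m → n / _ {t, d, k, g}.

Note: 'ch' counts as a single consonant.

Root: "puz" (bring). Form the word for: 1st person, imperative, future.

Attach tense future -ich → puzich.
Attach person 1st person -chad → puzichchad.
Attach mood imperative -ped → puzichchadped.
Apply vowel harmony: puzichchadped → puzuchchadpad.
Nasal assimilation: no change.

puzuchchadpad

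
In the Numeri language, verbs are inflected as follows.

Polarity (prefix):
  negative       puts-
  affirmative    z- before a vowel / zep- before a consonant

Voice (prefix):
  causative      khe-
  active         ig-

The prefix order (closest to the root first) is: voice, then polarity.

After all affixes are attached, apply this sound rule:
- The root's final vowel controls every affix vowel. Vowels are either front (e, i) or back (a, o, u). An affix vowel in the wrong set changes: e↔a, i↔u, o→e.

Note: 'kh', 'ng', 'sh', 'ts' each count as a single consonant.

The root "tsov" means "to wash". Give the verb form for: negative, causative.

putskhatsov

Attach voice causative khe- → khetsov.
Attach polarity negative puts- → putskhetsov.
Apply vowel harmony: putskhetsov → putskhatsov.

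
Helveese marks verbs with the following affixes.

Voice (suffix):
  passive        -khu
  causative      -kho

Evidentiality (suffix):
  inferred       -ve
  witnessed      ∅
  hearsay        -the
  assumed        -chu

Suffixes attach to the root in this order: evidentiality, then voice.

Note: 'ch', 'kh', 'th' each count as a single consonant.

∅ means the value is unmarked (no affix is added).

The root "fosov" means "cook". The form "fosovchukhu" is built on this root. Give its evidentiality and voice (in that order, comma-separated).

Segment: fosov-chu-khu.
evidentiality: -chu → assumed.
voice: -khu → passive.

assumed, passive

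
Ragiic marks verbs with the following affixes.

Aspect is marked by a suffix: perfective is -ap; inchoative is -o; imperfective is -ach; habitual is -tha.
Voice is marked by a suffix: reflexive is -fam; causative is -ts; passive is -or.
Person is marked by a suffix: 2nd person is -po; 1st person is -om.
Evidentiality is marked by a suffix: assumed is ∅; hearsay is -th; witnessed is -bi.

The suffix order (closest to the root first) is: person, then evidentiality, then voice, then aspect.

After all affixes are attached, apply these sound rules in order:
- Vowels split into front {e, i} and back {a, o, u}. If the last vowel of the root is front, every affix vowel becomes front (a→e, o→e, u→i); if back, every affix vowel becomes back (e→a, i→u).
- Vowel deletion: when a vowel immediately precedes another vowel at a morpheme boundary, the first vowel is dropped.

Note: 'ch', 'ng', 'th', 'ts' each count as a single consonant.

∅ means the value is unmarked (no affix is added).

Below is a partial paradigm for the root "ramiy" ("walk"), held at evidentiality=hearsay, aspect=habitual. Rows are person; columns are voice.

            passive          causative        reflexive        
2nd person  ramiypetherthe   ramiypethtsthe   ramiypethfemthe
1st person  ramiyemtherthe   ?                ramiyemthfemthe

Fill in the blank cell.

ramiyemthtsthe

Attach person 1st person -om → ramiyom.
Attach evidentiality hearsay -th → ramiyomth.
Attach voice causative -ts → ramiyomthts.
Attach aspect habitual -tha → ramiyomthtstha.
Apply vowel harmony: ramiyomthtstha → ramiyemthtsthe.
Vowel deletion: no change.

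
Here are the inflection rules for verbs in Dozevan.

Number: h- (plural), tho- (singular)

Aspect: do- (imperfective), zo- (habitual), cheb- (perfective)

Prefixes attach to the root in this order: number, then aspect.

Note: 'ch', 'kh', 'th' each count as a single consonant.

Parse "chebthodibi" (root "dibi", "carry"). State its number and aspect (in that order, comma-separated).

Segment: cheb-tho-dibi.
number: tho- → singular.
aspect: cheb- → perfective.

singular, perfective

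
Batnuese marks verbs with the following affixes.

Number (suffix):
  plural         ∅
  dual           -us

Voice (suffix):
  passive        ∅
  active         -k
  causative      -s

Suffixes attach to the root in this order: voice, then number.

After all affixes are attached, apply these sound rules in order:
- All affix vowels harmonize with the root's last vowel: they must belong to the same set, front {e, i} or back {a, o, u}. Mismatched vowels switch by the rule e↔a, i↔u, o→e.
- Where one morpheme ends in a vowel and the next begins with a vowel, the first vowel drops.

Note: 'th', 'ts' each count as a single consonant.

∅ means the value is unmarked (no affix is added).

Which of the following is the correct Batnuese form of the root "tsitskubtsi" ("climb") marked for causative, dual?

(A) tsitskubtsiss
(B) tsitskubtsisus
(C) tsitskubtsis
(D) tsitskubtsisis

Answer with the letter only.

D

Attach voice causative -s → tsitskubtsis.
Attach number dual -us → tsitskubtsisus.
Apply vowel harmony: tsitskubtsisus → tsitskubtsisis.
Vowel deletion: no change.
So the correct form is tsitskubtsisis, option (D).
(B) tsitskubtsisus is wrong: it fails to apply the sound rule(s).
(A) tsitskubtsiss is wrong: it has the affixes in the wrong order.
(C) tsitskubtsis is wrong: it uses plural instead of dual for number.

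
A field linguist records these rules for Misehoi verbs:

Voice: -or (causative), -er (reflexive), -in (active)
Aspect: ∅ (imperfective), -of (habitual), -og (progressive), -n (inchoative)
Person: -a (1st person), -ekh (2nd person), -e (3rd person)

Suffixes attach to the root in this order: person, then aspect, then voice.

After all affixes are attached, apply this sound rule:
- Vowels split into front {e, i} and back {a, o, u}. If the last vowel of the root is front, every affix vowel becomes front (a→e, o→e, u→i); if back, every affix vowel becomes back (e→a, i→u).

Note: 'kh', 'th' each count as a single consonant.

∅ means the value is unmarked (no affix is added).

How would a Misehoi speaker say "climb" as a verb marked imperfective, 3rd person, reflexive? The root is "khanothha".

Attach person 3rd person -e → khanothhae.
aspect = imperfective: zero marking, form stays khanothhae.
Attach voice reflexive -er → khanothhaeer.
Apply vowel harmony: khanothhaeer → khanothhaaar.

khanothhaaar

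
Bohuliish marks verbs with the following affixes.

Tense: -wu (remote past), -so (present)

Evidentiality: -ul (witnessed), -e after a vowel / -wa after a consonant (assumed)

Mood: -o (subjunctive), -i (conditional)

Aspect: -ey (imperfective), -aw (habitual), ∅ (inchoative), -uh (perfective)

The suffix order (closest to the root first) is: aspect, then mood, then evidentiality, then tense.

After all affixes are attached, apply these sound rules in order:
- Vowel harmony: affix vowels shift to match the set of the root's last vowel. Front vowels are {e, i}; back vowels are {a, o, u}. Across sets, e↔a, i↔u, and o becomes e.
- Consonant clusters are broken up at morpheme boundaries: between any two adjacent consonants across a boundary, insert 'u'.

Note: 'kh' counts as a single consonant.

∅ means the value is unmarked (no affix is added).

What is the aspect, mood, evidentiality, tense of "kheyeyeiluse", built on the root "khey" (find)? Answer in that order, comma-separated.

Segment: khey-ey-o-ul-so.
aspect: -ey → imperfective.
mood: -o → subjunctive.
evidentiality: -ul → witnessed.
tense: -so → present.

imperfective, subjunctive, witnessed, present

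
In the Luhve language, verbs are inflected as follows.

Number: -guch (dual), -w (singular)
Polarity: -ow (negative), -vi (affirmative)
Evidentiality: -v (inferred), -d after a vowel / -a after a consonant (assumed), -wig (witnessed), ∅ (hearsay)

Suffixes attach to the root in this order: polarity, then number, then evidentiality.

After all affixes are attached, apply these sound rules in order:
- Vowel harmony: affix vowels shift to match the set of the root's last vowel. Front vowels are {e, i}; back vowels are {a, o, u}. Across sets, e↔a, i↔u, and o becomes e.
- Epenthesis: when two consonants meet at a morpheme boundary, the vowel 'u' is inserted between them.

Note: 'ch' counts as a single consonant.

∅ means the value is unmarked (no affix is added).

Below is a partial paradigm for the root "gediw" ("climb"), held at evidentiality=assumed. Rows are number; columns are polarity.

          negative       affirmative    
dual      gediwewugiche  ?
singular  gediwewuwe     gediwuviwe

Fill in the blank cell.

gediwuvigiche

Attach polarity affirmative -vi → gediwvi.
Attach number dual -guch → gediwviguch.
Attach evidentiality assumed -a (after consonant 'ch') → gediwvigucha.
Apply vowel harmony: gediwvigucha → gediwvigiche.
Apply epenthesis: gediwvigiche → gediwuvigiche.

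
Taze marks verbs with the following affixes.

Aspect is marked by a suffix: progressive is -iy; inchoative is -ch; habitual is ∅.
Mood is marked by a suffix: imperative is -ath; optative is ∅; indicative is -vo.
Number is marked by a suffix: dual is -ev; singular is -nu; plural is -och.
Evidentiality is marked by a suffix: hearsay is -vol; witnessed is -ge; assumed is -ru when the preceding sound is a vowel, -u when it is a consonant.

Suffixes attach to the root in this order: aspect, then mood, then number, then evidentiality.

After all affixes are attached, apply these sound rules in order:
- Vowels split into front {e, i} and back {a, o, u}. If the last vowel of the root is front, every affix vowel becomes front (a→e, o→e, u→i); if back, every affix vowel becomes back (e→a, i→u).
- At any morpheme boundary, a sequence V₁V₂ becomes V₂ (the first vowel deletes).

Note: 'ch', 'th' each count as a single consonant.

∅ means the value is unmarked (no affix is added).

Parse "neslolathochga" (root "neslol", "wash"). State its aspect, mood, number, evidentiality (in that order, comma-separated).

Segment: neslol-ath-och-ge.
aspect: ∅ → habitual.
mood: -ath → imperative.
number: -och → plural.
evidentiality: -ge → witnessed.

habitual, imperative, plural, witnessed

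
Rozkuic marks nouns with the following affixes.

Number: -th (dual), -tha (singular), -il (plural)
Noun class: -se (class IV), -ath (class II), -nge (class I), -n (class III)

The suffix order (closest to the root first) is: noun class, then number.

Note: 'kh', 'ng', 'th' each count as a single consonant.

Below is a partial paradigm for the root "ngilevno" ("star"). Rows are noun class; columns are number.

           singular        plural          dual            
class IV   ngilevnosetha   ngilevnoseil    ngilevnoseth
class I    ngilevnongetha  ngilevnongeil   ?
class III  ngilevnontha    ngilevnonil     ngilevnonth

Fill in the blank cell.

ngilevnongeth

Attach noun class class I -nge → ngilevnonge.
Attach number dual -th → ngilevnongeth.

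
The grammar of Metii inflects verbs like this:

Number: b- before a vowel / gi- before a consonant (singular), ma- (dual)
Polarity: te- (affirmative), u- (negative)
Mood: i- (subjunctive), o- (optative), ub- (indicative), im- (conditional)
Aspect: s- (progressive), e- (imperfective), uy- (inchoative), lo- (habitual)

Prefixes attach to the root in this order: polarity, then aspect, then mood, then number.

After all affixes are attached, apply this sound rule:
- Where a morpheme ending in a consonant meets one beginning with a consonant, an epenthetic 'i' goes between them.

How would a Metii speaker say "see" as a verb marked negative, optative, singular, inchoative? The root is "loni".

bouyuloni

Attach polarity negative u- → uloni.
Attach aspect inchoative uy- → uyuloni.
Attach mood optative o- → ouyuloni.
Attach number singular b- (before vowel 'o') → bouyuloni.
Epenthesis: no change.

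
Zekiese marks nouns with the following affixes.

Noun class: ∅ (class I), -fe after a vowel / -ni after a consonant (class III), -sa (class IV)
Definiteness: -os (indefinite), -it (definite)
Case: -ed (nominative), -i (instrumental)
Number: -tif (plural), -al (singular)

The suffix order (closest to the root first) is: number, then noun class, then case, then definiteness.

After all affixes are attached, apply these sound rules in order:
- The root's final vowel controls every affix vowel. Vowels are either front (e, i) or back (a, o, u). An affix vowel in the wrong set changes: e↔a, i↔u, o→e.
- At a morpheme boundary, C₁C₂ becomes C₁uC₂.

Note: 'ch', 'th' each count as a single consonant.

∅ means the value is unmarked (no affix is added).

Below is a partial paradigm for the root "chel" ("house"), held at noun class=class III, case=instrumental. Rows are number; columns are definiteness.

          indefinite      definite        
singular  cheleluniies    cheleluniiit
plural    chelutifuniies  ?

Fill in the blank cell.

Attach number plural -tif → cheltif.
Attach noun class class III -ni (after consonant 'f') → cheltifni.
Attach case instrumental -i → cheltifnii.
Attach definiteness definite -it → cheltifniiit.
Vowel harmony: no change.
Apply epenthesis: cheltifniiit → chelutifuniiit.

chelutifuniiit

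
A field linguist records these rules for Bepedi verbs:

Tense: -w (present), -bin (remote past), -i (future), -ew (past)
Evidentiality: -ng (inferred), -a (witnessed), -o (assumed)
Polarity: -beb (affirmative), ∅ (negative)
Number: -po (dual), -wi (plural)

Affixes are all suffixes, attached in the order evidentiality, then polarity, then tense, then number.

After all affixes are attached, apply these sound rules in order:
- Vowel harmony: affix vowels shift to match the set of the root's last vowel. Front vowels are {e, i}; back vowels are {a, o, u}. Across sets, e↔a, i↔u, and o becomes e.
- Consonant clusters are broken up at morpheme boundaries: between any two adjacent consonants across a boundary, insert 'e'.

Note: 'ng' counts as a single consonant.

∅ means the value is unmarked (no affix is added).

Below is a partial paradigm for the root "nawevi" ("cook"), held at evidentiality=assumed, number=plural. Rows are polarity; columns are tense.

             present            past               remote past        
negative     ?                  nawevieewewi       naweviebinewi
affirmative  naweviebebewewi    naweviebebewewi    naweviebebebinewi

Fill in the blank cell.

naweviewewi

Attach evidentiality assumed -o → nawevio.
polarity = negative: zero marking, form stays nawevio.
Attach tense present -w → naweviow.
Attach number plural -wi → naweviowwi.
Apply vowel harmony: naweviowwi → naweviewwi.
Apply epenthesis: naweviewwi → naweviewewi.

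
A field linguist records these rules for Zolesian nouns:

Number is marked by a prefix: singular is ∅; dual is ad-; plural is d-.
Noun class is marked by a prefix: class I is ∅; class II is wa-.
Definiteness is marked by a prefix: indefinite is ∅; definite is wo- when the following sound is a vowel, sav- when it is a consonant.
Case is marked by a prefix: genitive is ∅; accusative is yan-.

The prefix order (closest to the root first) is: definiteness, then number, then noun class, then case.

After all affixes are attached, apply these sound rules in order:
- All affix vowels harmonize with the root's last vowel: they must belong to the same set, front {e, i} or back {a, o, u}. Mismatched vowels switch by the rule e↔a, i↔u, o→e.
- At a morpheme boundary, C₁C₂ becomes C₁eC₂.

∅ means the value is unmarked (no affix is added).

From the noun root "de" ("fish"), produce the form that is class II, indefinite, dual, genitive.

definiteness = indefinite: zero marking, form stays de.
Attach number dual ad- → adde.
Attach noun class class II wa- → waadde.
case = genitive: zero marking, form stays waadde.
Apply vowel harmony: waadde → weedde.
Apply epenthesis: weedde → weedede.

weedede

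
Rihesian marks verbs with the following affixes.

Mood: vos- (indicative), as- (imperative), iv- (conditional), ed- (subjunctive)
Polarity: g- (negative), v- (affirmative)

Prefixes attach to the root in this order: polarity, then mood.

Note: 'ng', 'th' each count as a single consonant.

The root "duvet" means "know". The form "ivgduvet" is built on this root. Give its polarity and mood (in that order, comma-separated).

negative, conditional

Segment: iv-g-duvet.
polarity: g- → negative.
mood: iv- → conditional.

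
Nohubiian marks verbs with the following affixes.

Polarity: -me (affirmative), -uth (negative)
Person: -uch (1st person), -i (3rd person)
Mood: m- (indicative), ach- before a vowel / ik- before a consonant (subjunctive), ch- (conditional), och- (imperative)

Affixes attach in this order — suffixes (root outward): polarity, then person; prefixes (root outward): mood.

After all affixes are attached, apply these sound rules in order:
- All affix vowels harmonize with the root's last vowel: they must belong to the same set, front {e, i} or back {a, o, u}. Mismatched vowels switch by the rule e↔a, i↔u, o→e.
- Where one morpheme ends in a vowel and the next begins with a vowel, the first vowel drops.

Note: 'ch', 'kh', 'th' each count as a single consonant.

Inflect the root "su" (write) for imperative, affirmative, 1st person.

ochsumuch

Attach polarity affirmative -me → sume.
Attach mood imperative och- → ochsume.
Attach person 1st person -uch → ochsumeuch.
Apply vowel harmony: ochsumeuch → ochsumauch.
Apply vowel deletion: ochsumauch → ochsumuch.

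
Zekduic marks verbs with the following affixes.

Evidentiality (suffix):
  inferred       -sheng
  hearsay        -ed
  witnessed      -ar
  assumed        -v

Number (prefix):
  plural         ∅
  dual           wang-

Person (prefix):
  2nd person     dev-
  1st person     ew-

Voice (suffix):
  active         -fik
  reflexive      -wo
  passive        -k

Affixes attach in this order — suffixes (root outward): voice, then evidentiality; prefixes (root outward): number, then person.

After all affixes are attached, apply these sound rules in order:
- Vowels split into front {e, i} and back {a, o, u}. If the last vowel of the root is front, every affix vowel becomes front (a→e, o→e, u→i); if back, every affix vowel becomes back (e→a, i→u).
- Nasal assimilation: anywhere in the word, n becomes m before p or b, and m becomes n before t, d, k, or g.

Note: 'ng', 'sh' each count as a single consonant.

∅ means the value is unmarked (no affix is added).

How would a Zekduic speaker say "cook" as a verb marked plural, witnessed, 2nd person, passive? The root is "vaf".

davvafkar

number = plural: zero marking, form stays vaf.
Attach person 2nd person dev- → devvaf.
Attach voice passive -k → devvafk.
Attach evidentiality witnessed -ar → devvafkar.
Apply vowel harmony: devvafkar → davvafkar.
Nasal assimilation: no change.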